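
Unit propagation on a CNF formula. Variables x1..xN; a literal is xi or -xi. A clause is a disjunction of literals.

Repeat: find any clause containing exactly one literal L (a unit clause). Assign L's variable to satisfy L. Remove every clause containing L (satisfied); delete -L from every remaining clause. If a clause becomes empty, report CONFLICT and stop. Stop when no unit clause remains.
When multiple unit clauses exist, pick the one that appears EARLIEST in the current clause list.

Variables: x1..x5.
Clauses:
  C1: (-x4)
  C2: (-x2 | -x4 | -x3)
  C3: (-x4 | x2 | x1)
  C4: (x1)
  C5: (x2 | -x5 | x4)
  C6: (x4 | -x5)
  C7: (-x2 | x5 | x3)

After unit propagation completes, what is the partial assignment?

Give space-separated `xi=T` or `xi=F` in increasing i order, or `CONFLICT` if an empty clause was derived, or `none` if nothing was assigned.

Answer: x1=T x4=F x5=F

Derivation:
unit clause [-4] forces x4=F; simplify:
  drop 4 from [2, -5, 4] -> [2, -5]
  drop 4 from [4, -5] -> [-5]
  satisfied 3 clause(s); 4 remain; assigned so far: [4]
unit clause [1] forces x1=T; simplify:
  satisfied 1 clause(s); 3 remain; assigned so far: [1, 4]
unit clause [-5] forces x5=F; simplify:
  drop 5 from [-2, 5, 3] -> [-2, 3]
  satisfied 2 clause(s); 1 remain; assigned so far: [1, 4, 5]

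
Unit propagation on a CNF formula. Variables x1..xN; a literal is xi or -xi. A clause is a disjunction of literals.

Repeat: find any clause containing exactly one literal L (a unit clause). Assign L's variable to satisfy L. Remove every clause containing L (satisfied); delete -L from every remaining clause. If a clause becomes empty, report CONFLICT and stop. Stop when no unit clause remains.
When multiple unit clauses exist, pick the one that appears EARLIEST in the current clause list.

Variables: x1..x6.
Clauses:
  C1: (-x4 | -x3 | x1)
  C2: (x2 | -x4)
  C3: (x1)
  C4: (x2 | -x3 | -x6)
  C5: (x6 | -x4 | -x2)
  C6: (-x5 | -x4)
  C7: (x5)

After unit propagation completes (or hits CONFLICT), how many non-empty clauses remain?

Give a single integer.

Answer: 1

Derivation:
unit clause [1] forces x1=T; simplify:
  satisfied 2 clause(s); 5 remain; assigned so far: [1]
unit clause [5] forces x5=T; simplify:
  drop -5 from [-5, -4] -> [-4]
  satisfied 1 clause(s); 4 remain; assigned so far: [1, 5]
unit clause [-4] forces x4=F; simplify:
  satisfied 3 clause(s); 1 remain; assigned so far: [1, 4, 5]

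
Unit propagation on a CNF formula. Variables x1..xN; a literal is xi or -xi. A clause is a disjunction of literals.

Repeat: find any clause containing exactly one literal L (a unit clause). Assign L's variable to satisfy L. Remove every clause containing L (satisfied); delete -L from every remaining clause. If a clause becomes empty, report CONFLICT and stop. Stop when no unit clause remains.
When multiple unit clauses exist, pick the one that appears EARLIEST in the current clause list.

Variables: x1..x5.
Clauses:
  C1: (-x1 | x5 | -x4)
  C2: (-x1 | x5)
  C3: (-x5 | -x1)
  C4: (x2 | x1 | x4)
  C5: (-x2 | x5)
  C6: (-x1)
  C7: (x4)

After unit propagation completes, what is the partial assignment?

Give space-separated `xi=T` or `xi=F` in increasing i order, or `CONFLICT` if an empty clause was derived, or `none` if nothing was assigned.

Answer: x1=F x4=T

Derivation:
unit clause [-1] forces x1=F; simplify:
  drop 1 from [2, 1, 4] -> [2, 4]
  satisfied 4 clause(s); 3 remain; assigned so far: [1]
unit clause [4] forces x4=T; simplify:
  satisfied 2 clause(s); 1 remain; assigned so far: [1, 4]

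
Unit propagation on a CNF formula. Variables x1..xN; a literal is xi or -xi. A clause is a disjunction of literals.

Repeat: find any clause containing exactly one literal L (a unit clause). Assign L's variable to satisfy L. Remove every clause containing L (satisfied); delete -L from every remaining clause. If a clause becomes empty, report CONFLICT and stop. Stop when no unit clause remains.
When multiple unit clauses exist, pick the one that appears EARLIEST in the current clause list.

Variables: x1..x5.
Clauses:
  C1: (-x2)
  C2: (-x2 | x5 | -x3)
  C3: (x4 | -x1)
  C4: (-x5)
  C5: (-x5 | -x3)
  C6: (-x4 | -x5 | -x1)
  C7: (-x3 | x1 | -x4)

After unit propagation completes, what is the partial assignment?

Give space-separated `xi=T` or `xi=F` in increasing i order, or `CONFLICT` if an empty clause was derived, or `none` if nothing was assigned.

unit clause [-2] forces x2=F; simplify:
  satisfied 2 clause(s); 5 remain; assigned so far: [2]
unit clause [-5] forces x5=F; simplify:
  satisfied 3 clause(s); 2 remain; assigned so far: [2, 5]

Answer: x2=F x5=F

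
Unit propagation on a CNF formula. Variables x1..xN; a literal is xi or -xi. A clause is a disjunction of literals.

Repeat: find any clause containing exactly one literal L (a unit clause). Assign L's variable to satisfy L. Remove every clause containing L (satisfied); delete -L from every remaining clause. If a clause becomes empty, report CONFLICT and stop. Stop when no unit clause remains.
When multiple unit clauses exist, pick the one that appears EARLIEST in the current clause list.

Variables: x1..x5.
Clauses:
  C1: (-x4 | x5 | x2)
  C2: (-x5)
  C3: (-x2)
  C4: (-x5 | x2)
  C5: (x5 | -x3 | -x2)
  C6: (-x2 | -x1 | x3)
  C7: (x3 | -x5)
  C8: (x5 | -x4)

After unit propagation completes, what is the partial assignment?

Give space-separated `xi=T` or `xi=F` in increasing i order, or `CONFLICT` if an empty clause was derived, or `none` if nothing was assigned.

unit clause [-5] forces x5=F; simplify:
  drop 5 from [-4, 5, 2] -> [-4, 2]
  drop 5 from [5, -3, -2] -> [-3, -2]
  drop 5 from [5, -4] -> [-4]
  satisfied 3 clause(s); 5 remain; assigned so far: [5]
unit clause [-2] forces x2=F; simplify:
  drop 2 from [-4, 2] -> [-4]
  satisfied 3 clause(s); 2 remain; assigned so far: [2, 5]
unit clause [-4] forces x4=F; simplify:
  satisfied 2 clause(s); 0 remain; assigned so far: [2, 4, 5]

Answer: x2=F x4=F x5=F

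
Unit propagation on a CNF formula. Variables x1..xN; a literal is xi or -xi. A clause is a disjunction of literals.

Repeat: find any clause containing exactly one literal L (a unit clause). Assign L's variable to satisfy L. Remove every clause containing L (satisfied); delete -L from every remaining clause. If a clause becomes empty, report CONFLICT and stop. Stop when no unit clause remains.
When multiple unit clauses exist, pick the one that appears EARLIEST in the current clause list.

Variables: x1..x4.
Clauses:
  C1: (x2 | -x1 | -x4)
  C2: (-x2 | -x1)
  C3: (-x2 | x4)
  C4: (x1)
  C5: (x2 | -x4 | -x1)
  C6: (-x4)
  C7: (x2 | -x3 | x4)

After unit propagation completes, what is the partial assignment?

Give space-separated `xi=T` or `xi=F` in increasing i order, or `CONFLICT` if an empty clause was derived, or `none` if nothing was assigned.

unit clause [1] forces x1=T; simplify:
  drop -1 from [2, -1, -4] -> [2, -4]
  drop -1 from [-2, -1] -> [-2]
  drop -1 from [2, -4, -1] -> [2, -4]
  satisfied 1 clause(s); 6 remain; assigned so far: [1]
unit clause [-2] forces x2=F; simplify:
  drop 2 from [2, -4] -> [-4]
  drop 2 from [2, -4] -> [-4]
  drop 2 from [2, -3, 4] -> [-3, 4]
  satisfied 2 clause(s); 4 remain; assigned so far: [1, 2]
unit clause [-4] forces x4=F; simplify:
  drop 4 from [-3, 4] -> [-3]
  satisfied 3 clause(s); 1 remain; assigned so far: [1, 2, 4]
unit clause [-3] forces x3=F; simplify:
  satisfied 1 clause(s); 0 remain; assigned so far: [1, 2, 3, 4]

Answer: x1=T x2=F x3=F x4=F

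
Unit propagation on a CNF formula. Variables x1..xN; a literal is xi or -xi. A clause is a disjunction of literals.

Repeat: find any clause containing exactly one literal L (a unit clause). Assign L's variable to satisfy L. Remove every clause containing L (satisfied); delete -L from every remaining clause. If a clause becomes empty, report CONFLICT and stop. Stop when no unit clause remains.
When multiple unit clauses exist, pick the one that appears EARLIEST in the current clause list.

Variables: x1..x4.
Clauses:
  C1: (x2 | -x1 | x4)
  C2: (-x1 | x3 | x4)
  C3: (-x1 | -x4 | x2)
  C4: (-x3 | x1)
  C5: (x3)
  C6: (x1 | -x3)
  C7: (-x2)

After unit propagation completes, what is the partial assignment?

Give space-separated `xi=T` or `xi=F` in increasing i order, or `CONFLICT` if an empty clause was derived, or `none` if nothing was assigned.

Answer: CONFLICT

Derivation:
unit clause [3] forces x3=T; simplify:
  drop -3 from [-3, 1] -> [1]
  drop -3 from [1, -3] -> [1]
  satisfied 2 clause(s); 5 remain; assigned so far: [3]
unit clause [1] forces x1=T; simplify:
  drop -1 from [2, -1, 4] -> [2, 4]
  drop -1 from [-1, -4, 2] -> [-4, 2]
  satisfied 2 clause(s); 3 remain; assigned so far: [1, 3]
unit clause [-2] forces x2=F; simplify:
  drop 2 from [2, 4] -> [4]
  drop 2 from [-4, 2] -> [-4]
  satisfied 1 clause(s); 2 remain; assigned so far: [1, 2, 3]
unit clause [4] forces x4=T; simplify:
  drop -4 from [-4] -> [] (empty!)
  satisfied 1 clause(s); 1 remain; assigned so far: [1, 2, 3, 4]
CONFLICT (empty clause)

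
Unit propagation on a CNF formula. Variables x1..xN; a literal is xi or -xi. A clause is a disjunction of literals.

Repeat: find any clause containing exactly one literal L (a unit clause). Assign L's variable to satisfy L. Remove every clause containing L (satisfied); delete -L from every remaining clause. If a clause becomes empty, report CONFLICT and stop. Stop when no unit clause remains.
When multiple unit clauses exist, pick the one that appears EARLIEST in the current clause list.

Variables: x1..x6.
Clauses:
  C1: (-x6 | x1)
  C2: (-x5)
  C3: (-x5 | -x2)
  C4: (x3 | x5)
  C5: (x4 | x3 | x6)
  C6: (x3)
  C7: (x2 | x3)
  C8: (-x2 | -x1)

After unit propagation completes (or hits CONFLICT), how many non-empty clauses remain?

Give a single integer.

unit clause [-5] forces x5=F; simplify:
  drop 5 from [3, 5] -> [3]
  satisfied 2 clause(s); 6 remain; assigned so far: [5]
unit clause [3] forces x3=T; simplify:
  satisfied 4 clause(s); 2 remain; assigned so far: [3, 5]

Answer: 2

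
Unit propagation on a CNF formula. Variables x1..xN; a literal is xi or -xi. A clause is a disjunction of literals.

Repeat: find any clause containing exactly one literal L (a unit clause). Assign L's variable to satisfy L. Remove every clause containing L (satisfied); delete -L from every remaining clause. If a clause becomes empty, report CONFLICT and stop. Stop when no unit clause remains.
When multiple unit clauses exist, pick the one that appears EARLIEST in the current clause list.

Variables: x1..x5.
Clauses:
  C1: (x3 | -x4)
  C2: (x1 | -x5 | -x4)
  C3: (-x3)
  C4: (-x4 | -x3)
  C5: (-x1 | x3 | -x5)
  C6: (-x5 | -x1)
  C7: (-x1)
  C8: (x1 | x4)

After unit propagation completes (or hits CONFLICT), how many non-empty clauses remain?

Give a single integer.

unit clause [-3] forces x3=F; simplify:
  drop 3 from [3, -4] -> [-4]
  drop 3 from [-1, 3, -5] -> [-1, -5]
  satisfied 2 clause(s); 6 remain; assigned so far: [3]
unit clause [-4] forces x4=F; simplify:
  drop 4 from [1, 4] -> [1]
  satisfied 2 clause(s); 4 remain; assigned so far: [3, 4]
unit clause [-1] forces x1=F; simplify:
  drop 1 from [1] -> [] (empty!)
  satisfied 3 clause(s); 1 remain; assigned so far: [1, 3, 4]
CONFLICT (empty clause)

Answer: 0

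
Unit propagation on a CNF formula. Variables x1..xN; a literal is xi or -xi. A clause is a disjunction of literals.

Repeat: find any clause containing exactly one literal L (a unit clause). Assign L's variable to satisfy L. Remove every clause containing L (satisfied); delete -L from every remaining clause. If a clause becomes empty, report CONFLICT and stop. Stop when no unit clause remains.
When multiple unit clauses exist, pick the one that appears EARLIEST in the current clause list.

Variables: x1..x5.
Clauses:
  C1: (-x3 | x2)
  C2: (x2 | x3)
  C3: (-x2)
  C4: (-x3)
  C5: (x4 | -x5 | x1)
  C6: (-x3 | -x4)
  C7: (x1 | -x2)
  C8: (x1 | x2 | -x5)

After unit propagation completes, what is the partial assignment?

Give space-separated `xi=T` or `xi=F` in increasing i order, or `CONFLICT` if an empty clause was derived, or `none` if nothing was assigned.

Answer: CONFLICT

Derivation:
unit clause [-2] forces x2=F; simplify:
  drop 2 from [-3, 2] -> [-3]
  drop 2 from [2, 3] -> [3]
  drop 2 from [1, 2, -5] -> [1, -5]
  satisfied 2 clause(s); 6 remain; assigned so far: [2]
unit clause [-3] forces x3=F; simplify:
  drop 3 from [3] -> [] (empty!)
  satisfied 3 clause(s); 3 remain; assigned so far: [2, 3]
CONFLICT (empty clause)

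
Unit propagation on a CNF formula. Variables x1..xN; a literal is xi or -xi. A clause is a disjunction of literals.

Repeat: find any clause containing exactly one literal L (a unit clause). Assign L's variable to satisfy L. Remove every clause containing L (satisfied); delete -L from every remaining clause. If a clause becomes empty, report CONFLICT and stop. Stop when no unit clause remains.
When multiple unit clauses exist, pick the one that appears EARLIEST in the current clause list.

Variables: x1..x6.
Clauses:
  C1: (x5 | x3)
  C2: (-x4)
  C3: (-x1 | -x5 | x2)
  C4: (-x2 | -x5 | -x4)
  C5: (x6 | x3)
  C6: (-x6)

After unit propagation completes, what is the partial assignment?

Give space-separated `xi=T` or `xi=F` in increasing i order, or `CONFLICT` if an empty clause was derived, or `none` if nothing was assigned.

Answer: x3=T x4=F x6=F

Derivation:
unit clause [-4] forces x4=F; simplify:
  satisfied 2 clause(s); 4 remain; assigned so far: [4]
unit clause [-6] forces x6=F; simplify:
  drop 6 from [6, 3] -> [3]
  satisfied 1 clause(s); 3 remain; assigned so far: [4, 6]
unit clause [3] forces x3=T; simplify:
  satisfied 2 clause(s); 1 remain; assigned so far: [3, 4, 6]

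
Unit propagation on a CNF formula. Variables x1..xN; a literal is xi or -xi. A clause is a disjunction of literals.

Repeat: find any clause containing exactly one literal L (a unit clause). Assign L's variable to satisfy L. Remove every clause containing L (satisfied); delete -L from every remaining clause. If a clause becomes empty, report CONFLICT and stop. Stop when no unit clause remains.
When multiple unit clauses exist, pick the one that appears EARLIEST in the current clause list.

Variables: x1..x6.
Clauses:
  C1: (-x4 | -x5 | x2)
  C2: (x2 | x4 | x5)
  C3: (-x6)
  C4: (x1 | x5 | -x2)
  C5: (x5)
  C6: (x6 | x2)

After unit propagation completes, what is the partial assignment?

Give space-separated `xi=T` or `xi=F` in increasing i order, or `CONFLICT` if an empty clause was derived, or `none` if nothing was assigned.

Answer: x2=T x5=T x6=F

Derivation:
unit clause [-6] forces x6=F; simplify:
  drop 6 from [6, 2] -> [2]
  satisfied 1 clause(s); 5 remain; assigned so far: [6]
unit clause [5] forces x5=T; simplify:
  drop -5 from [-4, -5, 2] -> [-4, 2]
  satisfied 3 clause(s); 2 remain; assigned so far: [5, 6]
unit clause [2] forces x2=T; simplify:
  satisfied 2 clause(s); 0 remain; assigned so far: [2, 5, 6]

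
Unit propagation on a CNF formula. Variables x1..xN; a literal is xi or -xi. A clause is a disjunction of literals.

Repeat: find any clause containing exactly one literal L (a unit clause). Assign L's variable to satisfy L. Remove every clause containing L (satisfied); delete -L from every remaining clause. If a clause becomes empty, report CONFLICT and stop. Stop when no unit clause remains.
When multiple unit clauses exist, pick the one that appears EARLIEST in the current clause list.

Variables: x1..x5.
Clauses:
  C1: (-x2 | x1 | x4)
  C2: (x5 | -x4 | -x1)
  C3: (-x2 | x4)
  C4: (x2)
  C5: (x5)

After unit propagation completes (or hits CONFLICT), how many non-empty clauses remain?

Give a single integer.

Answer: 0

Derivation:
unit clause [2] forces x2=T; simplify:
  drop -2 from [-2, 1, 4] -> [1, 4]
  drop -2 from [-2, 4] -> [4]
  satisfied 1 clause(s); 4 remain; assigned so far: [2]
unit clause [4] forces x4=T; simplify:
  drop -4 from [5, -4, -1] -> [5, -1]
  satisfied 2 clause(s); 2 remain; assigned so far: [2, 4]
unit clause [5] forces x5=T; simplify:
  satisfied 2 clause(s); 0 remain; assigned so far: [2, 4, 5]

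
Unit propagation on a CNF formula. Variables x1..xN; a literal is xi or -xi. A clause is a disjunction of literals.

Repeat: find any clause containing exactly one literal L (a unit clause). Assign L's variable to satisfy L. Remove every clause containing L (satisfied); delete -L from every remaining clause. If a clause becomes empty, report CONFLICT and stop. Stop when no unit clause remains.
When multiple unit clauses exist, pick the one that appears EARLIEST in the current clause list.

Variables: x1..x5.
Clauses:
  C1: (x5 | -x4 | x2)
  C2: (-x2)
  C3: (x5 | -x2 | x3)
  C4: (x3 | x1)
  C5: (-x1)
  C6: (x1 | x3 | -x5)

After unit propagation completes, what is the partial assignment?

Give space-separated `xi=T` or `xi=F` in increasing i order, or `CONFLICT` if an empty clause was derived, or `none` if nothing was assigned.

Answer: x1=F x2=F x3=T

Derivation:
unit clause [-2] forces x2=F; simplify:
  drop 2 from [5, -4, 2] -> [5, -4]
  satisfied 2 clause(s); 4 remain; assigned so far: [2]
unit clause [-1] forces x1=F; simplify:
  drop 1 from [3, 1] -> [3]
  drop 1 from [1, 3, -5] -> [3, -5]
  satisfied 1 clause(s); 3 remain; assigned so far: [1, 2]
unit clause [3] forces x3=T; simplify:
  satisfied 2 clause(s); 1 remain; assigned so far: [1, 2, 3]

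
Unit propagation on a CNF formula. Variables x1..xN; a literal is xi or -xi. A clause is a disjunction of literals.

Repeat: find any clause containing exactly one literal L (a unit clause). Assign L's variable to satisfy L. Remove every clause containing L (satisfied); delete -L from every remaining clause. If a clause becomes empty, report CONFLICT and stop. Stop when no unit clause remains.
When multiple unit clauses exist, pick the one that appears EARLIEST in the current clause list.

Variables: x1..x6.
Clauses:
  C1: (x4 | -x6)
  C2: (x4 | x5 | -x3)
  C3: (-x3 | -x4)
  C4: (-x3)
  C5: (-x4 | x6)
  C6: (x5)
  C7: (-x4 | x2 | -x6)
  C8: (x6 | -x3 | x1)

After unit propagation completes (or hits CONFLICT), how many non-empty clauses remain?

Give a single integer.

unit clause [-3] forces x3=F; simplify:
  satisfied 4 clause(s); 4 remain; assigned so far: [3]
unit clause [5] forces x5=T; simplify:
  satisfied 1 clause(s); 3 remain; assigned so far: [3, 5]

Answer: 3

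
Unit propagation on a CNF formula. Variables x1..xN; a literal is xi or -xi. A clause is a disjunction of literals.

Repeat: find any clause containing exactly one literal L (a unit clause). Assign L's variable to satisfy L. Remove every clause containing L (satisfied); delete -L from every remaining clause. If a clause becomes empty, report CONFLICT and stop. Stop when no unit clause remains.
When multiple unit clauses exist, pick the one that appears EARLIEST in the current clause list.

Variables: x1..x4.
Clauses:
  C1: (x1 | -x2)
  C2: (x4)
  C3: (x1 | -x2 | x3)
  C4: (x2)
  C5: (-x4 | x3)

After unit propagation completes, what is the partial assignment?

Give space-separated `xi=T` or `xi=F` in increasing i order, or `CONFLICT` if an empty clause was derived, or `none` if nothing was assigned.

Answer: x1=T x2=T x3=T x4=T

Derivation:
unit clause [4] forces x4=T; simplify:
  drop -4 from [-4, 3] -> [3]
  satisfied 1 clause(s); 4 remain; assigned so far: [4]
unit clause [2] forces x2=T; simplify:
  drop -2 from [1, -2] -> [1]
  drop -2 from [1, -2, 3] -> [1, 3]
  satisfied 1 clause(s); 3 remain; assigned so far: [2, 4]
unit clause [1] forces x1=T; simplify:
  satisfied 2 clause(s); 1 remain; assigned so far: [1, 2, 4]
unit clause [3] forces x3=T; simplify:
  satisfied 1 clause(s); 0 remain; assigned so far: [1, 2, 3, 4]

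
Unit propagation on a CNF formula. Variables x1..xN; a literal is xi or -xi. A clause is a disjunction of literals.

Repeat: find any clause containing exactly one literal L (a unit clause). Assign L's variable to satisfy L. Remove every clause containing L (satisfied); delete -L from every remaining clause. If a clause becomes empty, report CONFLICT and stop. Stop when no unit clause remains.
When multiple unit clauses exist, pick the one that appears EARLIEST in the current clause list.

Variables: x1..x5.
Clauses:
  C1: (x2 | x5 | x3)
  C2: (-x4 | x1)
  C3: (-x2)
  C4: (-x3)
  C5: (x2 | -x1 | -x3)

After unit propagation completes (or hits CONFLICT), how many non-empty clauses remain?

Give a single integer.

unit clause [-2] forces x2=F; simplify:
  drop 2 from [2, 5, 3] -> [5, 3]
  drop 2 from [2, -1, -3] -> [-1, -3]
  satisfied 1 clause(s); 4 remain; assigned so far: [2]
unit clause [-3] forces x3=F; simplify:
  drop 3 from [5, 3] -> [5]
  satisfied 2 clause(s); 2 remain; assigned so far: [2, 3]
unit clause [5] forces x5=T; simplify:
  satisfied 1 clause(s); 1 remain; assigned so far: [2, 3, 5]

Answer: 1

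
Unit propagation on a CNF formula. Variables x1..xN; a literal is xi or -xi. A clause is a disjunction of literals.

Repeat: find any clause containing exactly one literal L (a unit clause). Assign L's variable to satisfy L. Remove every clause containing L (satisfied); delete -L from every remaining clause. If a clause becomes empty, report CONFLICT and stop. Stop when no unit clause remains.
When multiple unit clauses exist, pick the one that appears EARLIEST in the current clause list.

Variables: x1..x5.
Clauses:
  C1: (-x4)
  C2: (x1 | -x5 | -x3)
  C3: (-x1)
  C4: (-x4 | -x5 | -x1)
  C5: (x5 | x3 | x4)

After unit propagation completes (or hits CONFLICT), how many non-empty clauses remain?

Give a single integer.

unit clause [-4] forces x4=F; simplify:
  drop 4 from [5, 3, 4] -> [5, 3]
  satisfied 2 clause(s); 3 remain; assigned so far: [4]
unit clause [-1] forces x1=F; simplify:
  drop 1 from [1, -5, -3] -> [-5, -3]
  satisfied 1 clause(s); 2 remain; assigned so far: [1, 4]

Answer: 2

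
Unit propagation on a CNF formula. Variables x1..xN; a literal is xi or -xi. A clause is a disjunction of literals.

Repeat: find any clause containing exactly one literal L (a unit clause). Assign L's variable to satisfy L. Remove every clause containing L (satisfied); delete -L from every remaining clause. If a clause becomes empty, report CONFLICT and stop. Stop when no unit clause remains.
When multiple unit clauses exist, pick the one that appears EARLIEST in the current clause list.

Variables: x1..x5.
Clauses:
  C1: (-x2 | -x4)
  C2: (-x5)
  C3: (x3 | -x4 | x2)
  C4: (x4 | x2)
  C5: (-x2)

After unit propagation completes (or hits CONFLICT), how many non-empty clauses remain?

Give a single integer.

Answer: 0

Derivation:
unit clause [-5] forces x5=F; simplify:
  satisfied 1 clause(s); 4 remain; assigned so far: [5]
unit clause [-2] forces x2=F; simplify:
  drop 2 from [3, -4, 2] -> [3, -4]
  drop 2 from [4, 2] -> [4]
  satisfied 2 clause(s); 2 remain; assigned so far: [2, 5]
unit clause [4] forces x4=T; simplify:
  drop -4 from [3, -4] -> [3]
  satisfied 1 clause(s); 1 remain; assigned so far: [2, 4, 5]
unit clause [3] forces x3=T; simplify:
  satisfied 1 clause(s); 0 remain; assigned so far: [2, 3, 4, 5]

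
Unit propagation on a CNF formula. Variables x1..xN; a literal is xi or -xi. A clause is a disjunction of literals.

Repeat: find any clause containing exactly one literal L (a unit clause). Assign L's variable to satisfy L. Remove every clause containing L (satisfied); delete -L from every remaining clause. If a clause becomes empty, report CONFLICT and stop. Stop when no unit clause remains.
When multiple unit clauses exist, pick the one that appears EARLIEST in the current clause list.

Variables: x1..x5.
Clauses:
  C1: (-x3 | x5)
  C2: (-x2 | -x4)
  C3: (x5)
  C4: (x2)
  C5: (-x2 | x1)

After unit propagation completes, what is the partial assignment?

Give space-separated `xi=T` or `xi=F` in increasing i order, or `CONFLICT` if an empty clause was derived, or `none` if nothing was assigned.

unit clause [5] forces x5=T; simplify:
  satisfied 2 clause(s); 3 remain; assigned so far: [5]
unit clause [2] forces x2=T; simplify:
  drop -2 from [-2, -4] -> [-4]
  drop -2 from [-2, 1] -> [1]
  satisfied 1 clause(s); 2 remain; assigned so far: [2, 5]
unit clause [-4] forces x4=F; simplify:
  satisfied 1 clause(s); 1 remain; assigned so far: [2, 4, 5]
unit clause [1] forces x1=T; simplify:
  satisfied 1 clause(s); 0 remain; assigned so far: [1, 2, 4, 5]

Answer: x1=T x2=T x4=F x5=T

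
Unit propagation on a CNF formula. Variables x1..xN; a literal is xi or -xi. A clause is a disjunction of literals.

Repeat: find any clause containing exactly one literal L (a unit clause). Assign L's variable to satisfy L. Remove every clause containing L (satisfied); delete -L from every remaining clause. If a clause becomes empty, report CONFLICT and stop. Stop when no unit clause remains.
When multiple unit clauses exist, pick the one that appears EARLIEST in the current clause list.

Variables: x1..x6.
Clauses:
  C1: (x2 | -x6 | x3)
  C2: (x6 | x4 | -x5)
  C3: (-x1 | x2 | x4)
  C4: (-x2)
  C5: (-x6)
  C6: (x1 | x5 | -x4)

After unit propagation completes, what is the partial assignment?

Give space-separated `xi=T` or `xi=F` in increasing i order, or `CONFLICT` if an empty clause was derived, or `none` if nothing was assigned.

unit clause [-2] forces x2=F; simplify:
  drop 2 from [2, -6, 3] -> [-6, 3]
  drop 2 from [-1, 2, 4] -> [-1, 4]
  satisfied 1 clause(s); 5 remain; assigned so far: [2]
unit clause [-6] forces x6=F; simplify:
  drop 6 from [6, 4, -5] -> [4, -5]
  satisfied 2 clause(s); 3 remain; assigned so far: [2, 6]

Answer: x2=F x6=F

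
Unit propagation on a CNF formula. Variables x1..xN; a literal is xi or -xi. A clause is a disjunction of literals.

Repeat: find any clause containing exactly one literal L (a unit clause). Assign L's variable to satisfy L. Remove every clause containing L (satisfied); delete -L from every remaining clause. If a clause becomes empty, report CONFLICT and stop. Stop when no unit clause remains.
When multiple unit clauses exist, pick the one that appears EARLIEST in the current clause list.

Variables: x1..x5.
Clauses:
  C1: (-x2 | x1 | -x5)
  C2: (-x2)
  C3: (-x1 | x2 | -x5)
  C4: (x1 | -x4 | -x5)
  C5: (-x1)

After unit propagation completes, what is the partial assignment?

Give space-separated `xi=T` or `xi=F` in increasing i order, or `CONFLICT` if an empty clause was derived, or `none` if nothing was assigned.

unit clause [-2] forces x2=F; simplify:
  drop 2 from [-1, 2, -5] -> [-1, -5]
  satisfied 2 clause(s); 3 remain; assigned so far: [2]
unit clause [-1] forces x1=F; simplify:
  drop 1 from [1, -4, -5] -> [-4, -5]
  satisfied 2 clause(s); 1 remain; assigned so far: [1, 2]

Answer: x1=F x2=F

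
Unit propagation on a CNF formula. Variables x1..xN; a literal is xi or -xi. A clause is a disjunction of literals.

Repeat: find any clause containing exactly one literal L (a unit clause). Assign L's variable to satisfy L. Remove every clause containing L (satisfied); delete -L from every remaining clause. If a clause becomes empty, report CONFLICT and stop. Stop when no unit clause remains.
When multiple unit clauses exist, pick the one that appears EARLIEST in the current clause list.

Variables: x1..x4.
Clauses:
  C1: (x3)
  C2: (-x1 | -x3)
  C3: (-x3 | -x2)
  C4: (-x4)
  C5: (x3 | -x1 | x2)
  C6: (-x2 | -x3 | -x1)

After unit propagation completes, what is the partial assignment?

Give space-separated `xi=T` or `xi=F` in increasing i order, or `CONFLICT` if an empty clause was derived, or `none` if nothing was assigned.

Answer: x1=F x2=F x3=T x4=F

Derivation:
unit clause [3] forces x3=T; simplify:
  drop -3 from [-1, -3] -> [-1]
  drop -3 from [-3, -2] -> [-2]
  drop -3 from [-2, -3, -1] -> [-2, -1]
  satisfied 2 clause(s); 4 remain; assigned so far: [3]
unit clause [-1] forces x1=F; simplify:
  satisfied 2 clause(s); 2 remain; assigned so far: [1, 3]
unit clause [-2] forces x2=F; simplify:
  satisfied 1 clause(s); 1 remain; assigned so far: [1, 2, 3]
unit clause [-4] forces x4=F; simplify:
  satisfied 1 clause(s); 0 remain; assigned so far: [1, 2, 3, 4]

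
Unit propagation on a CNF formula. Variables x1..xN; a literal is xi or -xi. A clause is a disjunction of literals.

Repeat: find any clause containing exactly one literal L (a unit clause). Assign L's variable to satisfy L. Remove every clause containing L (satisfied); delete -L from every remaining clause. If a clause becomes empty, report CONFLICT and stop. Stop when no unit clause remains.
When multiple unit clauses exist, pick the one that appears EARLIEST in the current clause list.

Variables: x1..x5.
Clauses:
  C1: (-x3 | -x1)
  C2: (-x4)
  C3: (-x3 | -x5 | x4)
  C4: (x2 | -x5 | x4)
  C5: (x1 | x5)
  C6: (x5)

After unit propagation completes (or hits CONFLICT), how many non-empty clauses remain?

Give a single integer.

Answer: 0

Derivation:
unit clause [-4] forces x4=F; simplify:
  drop 4 from [-3, -5, 4] -> [-3, -5]
  drop 4 from [2, -5, 4] -> [2, -5]
  satisfied 1 clause(s); 5 remain; assigned so far: [4]
unit clause [5] forces x5=T; simplify:
  drop -5 from [-3, -5] -> [-3]
  drop -5 from [2, -5] -> [2]
  satisfied 2 clause(s); 3 remain; assigned so far: [4, 5]
unit clause [-3] forces x3=F; simplify:
  satisfied 2 clause(s); 1 remain; assigned so far: [3, 4, 5]
unit clause [2] forces x2=T; simplify:
  satisfied 1 clause(s); 0 remain; assigned so far: [2, 3, 4, 5]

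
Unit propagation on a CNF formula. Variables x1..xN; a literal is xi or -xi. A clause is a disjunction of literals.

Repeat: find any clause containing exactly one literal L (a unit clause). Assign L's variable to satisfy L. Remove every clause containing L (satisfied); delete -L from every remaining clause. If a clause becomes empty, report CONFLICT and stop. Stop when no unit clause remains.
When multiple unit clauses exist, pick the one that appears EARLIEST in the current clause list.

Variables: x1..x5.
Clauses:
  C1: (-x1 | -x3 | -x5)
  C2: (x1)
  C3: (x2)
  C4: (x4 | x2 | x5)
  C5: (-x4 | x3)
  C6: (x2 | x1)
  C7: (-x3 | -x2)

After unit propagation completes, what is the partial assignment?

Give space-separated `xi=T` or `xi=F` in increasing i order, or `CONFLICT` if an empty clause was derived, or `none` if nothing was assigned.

unit clause [1] forces x1=T; simplify:
  drop -1 from [-1, -3, -5] -> [-3, -5]
  satisfied 2 clause(s); 5 remain; assigned so far: [1]
unit clause [2] forces x2=T; simplify:
  drop -2 from [-3, -2] -> [-3]
  satisfied 2 clause(s); 3 remain; assigned so far: [1, 2]
unit clause [-3] forces x3=F; simplify:
  drop 3 from [-4, 3] -> [-4]
  satisfied 2 clause(s); 1 remain; assigned so far: [1, 2, 3]
unit clause [-4] forces x4=F; simplify:
  satisfied 1 clause(s); 0 remain; assigned so far: [1, 2, 3, 4]

Answer: x1=T x2=T x3=F x4=F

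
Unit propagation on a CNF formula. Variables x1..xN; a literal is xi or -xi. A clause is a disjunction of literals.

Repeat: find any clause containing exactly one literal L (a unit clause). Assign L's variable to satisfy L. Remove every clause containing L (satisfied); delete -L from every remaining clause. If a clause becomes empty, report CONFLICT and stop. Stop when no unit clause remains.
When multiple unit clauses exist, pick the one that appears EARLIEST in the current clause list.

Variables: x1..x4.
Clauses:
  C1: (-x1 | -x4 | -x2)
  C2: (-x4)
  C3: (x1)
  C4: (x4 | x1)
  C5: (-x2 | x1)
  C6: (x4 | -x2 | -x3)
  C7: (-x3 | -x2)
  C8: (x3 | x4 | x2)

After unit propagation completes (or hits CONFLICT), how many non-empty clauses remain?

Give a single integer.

unit clause [-4] forces x4=F; simplify:
  drop 4 from [4, 1] -> [1]
  drop 4 from [4, -2, -3] -> [-2, -3]
  drop 4 from [3, 4, 2] -> [3, 2]
  satisfied 2 clause(s); 6 remain; assigned so far: [4]
unit clause [1] forces x1=T; simplify:
  satisfied 3 clause(s); 3 remain; assigned so far: [1, 4]

Answer: 3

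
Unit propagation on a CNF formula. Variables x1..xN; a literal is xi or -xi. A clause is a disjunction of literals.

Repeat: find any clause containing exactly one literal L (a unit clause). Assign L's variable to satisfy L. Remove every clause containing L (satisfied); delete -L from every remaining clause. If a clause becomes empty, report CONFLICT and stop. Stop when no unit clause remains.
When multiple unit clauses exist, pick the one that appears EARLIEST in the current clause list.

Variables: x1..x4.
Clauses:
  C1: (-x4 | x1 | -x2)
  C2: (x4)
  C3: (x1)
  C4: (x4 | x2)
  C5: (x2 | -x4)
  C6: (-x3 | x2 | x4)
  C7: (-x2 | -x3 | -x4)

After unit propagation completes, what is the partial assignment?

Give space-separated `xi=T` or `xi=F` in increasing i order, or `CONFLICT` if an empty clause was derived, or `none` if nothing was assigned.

Answer: x1=T x2=T x3=F x4=T

Derivation:
unit clause [4] forces x4=T; simplify:
  drop -4 from [-4, 1, -2] -> [1, -2]
  drop -4 from [2, -4] -> [2]
  drop -4 from [-2, -3, -4] -> [-2, -3]
  satisfied 3 clause(s); 4 remain; assigned so far: [4]
unit clause [1] forces x1=T; simplify:
  satisfied 2 clause(s); 2 remain; assigned so far: [1, 4]
unit clause [2] forces x2=T; simplify:
  drop -2 from [-2, -3] -> [-3]
  satisfied 1 clause(s); 1 remain; assigned so far: [1, 2, 4]
unit clause [-3] forces x3=F; simplify:
  satisfied 1 clause(s); 0 remain; assigned so far: [1, 2, 3, 4]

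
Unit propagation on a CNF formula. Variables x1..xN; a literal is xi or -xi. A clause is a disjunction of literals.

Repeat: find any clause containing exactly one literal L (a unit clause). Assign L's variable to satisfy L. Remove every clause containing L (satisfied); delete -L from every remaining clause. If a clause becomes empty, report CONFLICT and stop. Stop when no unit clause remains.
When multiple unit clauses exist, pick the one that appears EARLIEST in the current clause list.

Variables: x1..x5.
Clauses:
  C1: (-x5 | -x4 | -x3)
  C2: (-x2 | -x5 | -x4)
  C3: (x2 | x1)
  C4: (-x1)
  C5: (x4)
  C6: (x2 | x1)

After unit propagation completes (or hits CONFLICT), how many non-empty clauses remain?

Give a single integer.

Answer: 0

Derivation:
unit clause [-1] forces x1=F; simplify:
  drop 1 from [2, 1] -> [2]
  drop 1 from [2, 1] -> [2]
  satisfied 1 clause(s); 5 remain; assigned so far: [1]
unit clause [2] forces x2=T; simplify:
  drop -2 from [-2, -5, -4] -> [-5, -4]
  satisfied 2 clause(s); 3 remain; assigned so far: [1, 2]
unit clause [4] forces x4=T; simplify:
  drop -4 from [-5, -4, -3] -> [-5, -3]
  drop -4 from [-5, -4] -> [-5]
  satisfied 1 clause(s); 2 remain; assigned so far: [1, 2, 4]
unit clause [-5] forces x5=F; simplify:
  satisfied 2 clause(s); 0 remain; assigned so far: [1, 2, 4, 5]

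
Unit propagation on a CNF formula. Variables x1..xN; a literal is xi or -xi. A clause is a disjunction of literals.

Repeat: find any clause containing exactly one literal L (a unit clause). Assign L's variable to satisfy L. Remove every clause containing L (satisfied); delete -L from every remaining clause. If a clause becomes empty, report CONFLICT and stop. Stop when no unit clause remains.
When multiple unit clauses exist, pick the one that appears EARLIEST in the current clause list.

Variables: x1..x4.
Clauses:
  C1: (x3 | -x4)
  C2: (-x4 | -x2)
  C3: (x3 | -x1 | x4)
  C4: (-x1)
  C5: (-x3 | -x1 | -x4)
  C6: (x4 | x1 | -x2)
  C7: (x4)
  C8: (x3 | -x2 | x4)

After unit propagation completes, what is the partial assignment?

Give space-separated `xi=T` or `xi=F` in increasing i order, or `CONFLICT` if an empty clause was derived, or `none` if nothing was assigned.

Answer: x1=F x2=F x3=T x4=T

Derivation:
unit clause [-1] forces x1=F; simplify:
  drop 1 from [4, 1, -2] -> [4, -2]
  satisfied 3 clause(s); 5 remain; assigned so far: [1]
unit clause [4] forces x4=T; simplify:
  drop -4 from [3, -4] -> [3]
  drop -4 from [-4, -2] -> [-2]
  satisfied 3 clause(s); 2 remain; assigned so far: [1, 4]
unit clause [3] forces x3=T; simplify:
  satisfied 1 clause(s); 1 remain; assigned so far: [1, 3, 4]
unit clause [-2] forces x2=F; simplify:
  satisfied 1 clause(s); 0 remain; assigned so far: [1, 2, 3, 4]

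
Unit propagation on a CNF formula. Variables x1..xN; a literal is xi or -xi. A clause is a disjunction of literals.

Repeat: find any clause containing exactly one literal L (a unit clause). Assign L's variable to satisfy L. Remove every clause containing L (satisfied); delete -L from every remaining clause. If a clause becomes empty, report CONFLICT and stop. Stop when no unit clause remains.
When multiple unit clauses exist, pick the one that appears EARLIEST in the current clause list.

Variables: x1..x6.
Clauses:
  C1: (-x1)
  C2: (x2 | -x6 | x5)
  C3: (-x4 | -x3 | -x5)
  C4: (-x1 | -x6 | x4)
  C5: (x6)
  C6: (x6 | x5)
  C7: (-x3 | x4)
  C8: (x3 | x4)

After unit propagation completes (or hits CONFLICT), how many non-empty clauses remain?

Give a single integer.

unit clause [-1] forces x1=F; simplify:
  satisfied 2 clause(s); 6 remain; assigned so far: [1]
unit clause [6] forces x6=T; simplify:
  drop -6 from [2, -6, 5] -> [2, 5]
  satisfied 2 clause(s); 4 remain; assigned so far: [1, 6]

Answer: 4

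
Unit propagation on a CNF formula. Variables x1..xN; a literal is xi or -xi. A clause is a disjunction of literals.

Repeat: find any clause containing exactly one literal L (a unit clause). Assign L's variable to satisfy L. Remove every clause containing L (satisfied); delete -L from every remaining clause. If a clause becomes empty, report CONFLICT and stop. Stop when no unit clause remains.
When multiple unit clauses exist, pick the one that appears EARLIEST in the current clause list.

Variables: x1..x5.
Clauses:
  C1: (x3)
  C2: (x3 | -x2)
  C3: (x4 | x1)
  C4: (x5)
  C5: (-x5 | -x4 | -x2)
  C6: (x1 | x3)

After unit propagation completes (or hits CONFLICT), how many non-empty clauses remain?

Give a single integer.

Answer: 2

Derivation:
unit clause [3] forces x3=T; simplify:
  satisfied 3 clause(s); 3 remain; assigned so far: [3]
unit clause [5] forces x5=T; simplify:
  drop -5 from [-5, -4, -2] -> [-4, -2]
  satisfied 1 clause(s); 2 remain; assigned so far: [3, 5]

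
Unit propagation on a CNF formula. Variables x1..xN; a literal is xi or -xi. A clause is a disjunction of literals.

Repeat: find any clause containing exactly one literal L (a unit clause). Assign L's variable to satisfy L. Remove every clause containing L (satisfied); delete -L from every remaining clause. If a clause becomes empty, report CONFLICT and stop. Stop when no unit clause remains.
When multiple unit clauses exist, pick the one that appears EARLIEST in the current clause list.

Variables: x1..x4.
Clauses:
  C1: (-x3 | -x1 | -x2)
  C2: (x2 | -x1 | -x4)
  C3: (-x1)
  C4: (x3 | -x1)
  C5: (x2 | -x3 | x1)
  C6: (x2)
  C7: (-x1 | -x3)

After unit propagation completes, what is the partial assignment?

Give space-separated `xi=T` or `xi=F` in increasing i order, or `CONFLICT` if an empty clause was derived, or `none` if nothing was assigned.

Answer: x1=F x2=T

Derivation:
unit clause [-1] forces x1=F; simplify:
  drop 1 from [2, -3, 1] -> [2, -3]
  satisfied 5 clause(s); 2 remain; assigned so far: [1]
unit clause [2] forces x2=T; simplify:
  satisfied 2 clause(s); 0 remain; assigned so far: [1, 2]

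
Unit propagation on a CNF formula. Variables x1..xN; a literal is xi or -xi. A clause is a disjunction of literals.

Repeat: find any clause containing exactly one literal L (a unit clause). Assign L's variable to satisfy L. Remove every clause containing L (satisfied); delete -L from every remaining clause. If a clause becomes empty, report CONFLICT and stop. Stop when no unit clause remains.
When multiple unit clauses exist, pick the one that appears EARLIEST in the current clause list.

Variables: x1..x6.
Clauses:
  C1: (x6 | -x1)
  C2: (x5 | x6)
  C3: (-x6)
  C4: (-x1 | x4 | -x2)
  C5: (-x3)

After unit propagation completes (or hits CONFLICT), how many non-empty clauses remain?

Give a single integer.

unit clause [-6] forces x6=F; simplify:
  drop 6 from [6, -1] -> [-1]
  drop 6 from [5, 6] -> [5]
  satisfied 1 clause(s); 4 remain; assigned so far: [6]
unit clause [-1] forces x1=F; simplify:
  satisfied 2 clause(s); 2 remain; assigned so far: [1, 6]
unit clause [5] forces x5=T; simplify:
  satisfied 1 clause(s); 1 remain; assigned so far: [1, 5, 6]
unit clause [-3] forces x3=F; simplify:
  satisfied 1 clause(s); 0 remain; assigned so far: [1, 3, 5, 6]

Answer: 0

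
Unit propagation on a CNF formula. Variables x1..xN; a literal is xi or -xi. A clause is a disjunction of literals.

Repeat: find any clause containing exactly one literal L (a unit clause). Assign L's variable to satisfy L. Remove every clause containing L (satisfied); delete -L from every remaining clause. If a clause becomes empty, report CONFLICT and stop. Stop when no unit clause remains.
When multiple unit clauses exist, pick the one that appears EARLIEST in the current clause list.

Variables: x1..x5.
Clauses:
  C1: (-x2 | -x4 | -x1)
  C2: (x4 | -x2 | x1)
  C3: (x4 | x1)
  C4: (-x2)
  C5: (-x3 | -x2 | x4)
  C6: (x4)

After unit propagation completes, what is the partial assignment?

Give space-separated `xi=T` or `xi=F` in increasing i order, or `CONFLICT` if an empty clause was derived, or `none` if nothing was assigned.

unit clause [-2] forces x2=F; simplify:
  satisfied 4 clause(s); 2 remain; assigned so far: [2]
unit clause [4] forces x4=T; simplify:
  satisfied 2 clause(s); 0 remain; assigned so far: [2, 4]

Answer: x2=F x4=T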